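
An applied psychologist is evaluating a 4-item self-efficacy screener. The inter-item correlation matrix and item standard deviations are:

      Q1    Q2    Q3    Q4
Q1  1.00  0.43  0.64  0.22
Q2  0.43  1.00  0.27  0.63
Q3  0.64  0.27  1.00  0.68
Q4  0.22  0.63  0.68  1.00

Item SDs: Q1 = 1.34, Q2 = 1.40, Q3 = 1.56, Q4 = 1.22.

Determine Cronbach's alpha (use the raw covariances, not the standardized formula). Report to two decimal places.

Σσ²ᵢ = 1.34² + 1.40² + 1.56² + 1.22² = 7.6776
Covariances σ_ij = r_ij · s_i · s_j:
  σ(Q1,Q2) = 0.43 × 1.34 × 1.40 = 0.8067
  σ(Q1,Q3) = 0.64 × 1.34 × 1.56 = 1.3379
  σ(Q1,Q4) = 0.22 × 1.34 × 1.22 = 0.3597
  σ(Q2,Q3) = 0.27 × 1.40 × 1.56 = 0.5897
  σ(Q2,Q4) = 0.63 × 1.40 × 1.22 = 1.0760
  σ(Q3,Q4) = 0.68 × 1.56 × 1.22 = 1.2942
σ²_T = Σσ²ᵢ + 2·Σσ_ij = 7.6776 + 2 × 5.4642 = 18.6060
α = (4/3)·(1 − 7.6776/18.6060) = 0.78

Cronbach's alpha = 0.78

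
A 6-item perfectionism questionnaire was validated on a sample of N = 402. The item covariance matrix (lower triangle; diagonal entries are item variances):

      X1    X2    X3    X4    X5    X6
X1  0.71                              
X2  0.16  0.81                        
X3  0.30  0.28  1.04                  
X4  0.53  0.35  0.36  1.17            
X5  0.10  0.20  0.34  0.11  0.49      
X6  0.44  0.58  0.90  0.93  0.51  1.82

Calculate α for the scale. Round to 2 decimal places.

α = 0.80

Σσᵢ² = 0.71 + 0.81 + 1.04 + 1.17 + 0.49 + 1.82 = 6.04
Σ_{i<j} σ_ij = 6.09
Var(T) = 6.04 + 2 × 6.09 = 18.22
α = (k/(k−1))·(1 − Σσᵢ²/Var(T)) = (6/5)·(1 − 6.04/18.22) = 0.80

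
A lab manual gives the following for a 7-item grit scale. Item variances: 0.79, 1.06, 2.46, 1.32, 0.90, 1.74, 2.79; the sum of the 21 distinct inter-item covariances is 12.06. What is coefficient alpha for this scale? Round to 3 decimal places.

coefficient alpha = 0.800

sum of item variances = 0.79 + 1.06 + 2.46 + 1.32 + 0.90 + 1.74 + 2.79 = 11.06
Sum of distinct covariances = 12.06
total variance = sum of item variances + 2·Σcov = 11.06 + 2 × 12.06 = 35.18
α = (7/6)·(1 − 11.06/35.18) = 0.800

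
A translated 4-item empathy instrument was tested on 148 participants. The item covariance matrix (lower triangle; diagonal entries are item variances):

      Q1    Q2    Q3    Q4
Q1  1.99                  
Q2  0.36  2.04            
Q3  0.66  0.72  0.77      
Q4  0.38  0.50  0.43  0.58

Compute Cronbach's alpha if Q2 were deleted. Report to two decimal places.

Remaining items: Q1, Q3, Q4 (k = 3).
Σσ²ᵢ = 1.99 + 0.77 + 0.58 = 3.34
σ²_T = 3.34 + 2 × 1.47 = 6.28
α (item deleted) = (3/2)·(1 − 3.34/6.28) = 0.70

Cronbach's alpha = 0.70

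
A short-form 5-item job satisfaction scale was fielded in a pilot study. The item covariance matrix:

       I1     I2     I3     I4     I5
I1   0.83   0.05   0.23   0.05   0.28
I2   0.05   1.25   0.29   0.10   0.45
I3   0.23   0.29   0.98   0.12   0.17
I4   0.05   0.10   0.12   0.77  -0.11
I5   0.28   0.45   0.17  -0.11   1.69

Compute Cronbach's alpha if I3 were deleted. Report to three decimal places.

α = 0.354

Remaining items: I1, I2, I4, I5 (k = 4).
sum of item variances = 0.83 + 1.25 + 0.77 + 1.69 = 4.54
Var(T) = 4.54 + 2 × 0.82 = 6.18
α (item deleted) = (4/3)·(1 − 4.54/6.18) = 0.354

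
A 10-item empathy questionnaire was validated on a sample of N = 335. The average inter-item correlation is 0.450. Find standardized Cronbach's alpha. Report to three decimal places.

Standardized α = k·r̄ / (1 + (k−1)·r̄) = 10 × 0.450 / (1 + 9 × 0.450)
  = 4.5000 / 5.0500 = 0.891

α = 0.891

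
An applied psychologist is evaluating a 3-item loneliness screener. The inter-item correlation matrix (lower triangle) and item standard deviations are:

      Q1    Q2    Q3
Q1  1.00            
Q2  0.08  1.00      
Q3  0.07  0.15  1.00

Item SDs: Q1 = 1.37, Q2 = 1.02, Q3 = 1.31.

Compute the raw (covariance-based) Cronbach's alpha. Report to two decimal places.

Σσ²ᵢ = 1.37² + 1.02² + 1.31² = 4.6334
Covariances σ_ij = r_ij · s_i · s_j:
  σ(Q1,Q2) = 0.08 × 1.37 × 1.02 = 0.1118
  σ(Q1,Q3) = 0.07 × 1.37 × 1.31 = 0.1256
  σ(Q2,Q3) = 0.15 × 1.02 × 1.31 = 0.2004
σ²_T = Σσ²ᵢ + 2·Σσ_ij = 4.6334 + 2 × 0.4378 = 5.5090
α = (3/2)·(1 − 4.6334/5.5090) = 0.24

Cronbach's alpha = 0.24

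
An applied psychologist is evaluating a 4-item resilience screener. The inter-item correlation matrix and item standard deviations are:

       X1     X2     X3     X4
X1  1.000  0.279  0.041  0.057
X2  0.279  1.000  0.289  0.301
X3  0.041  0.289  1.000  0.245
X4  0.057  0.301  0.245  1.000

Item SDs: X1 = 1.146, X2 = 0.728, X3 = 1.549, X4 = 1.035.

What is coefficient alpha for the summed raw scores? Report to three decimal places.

Σσ²ᵢ = 1.146² + 0.728² + 1.549² + 1.035² = 5.3139
Covariances σ_ij = r_ij · s_i · s_j:
  σ(X1,X2) = 0.279 × 1.146 × 0.728 = 0.2328
  σ(X1,X3) = 0.041 × 1.146 × 1.549 = 0.0728
  σ(X1,X4) = 0.057 × 1.146 × 1.035 = 0.0676
  σ(X2,X3) = 0.289 × 0.728 × 1.549 = 0.3259
  σ(X2,X4) = 0.301 × 0.728 × 1.035 = 0.2268
  σ(X3,X4) = 0.245 × 1.549 × 1.035 = 0.3928
σ²_T = Σσ²ᵢ + 2·Σσ_ij = 5.3139 + 2 × 1.3187 = 7.9513
α = (4/3)·(1 − 5.3139/7.9513) = 0.442

α = 0.442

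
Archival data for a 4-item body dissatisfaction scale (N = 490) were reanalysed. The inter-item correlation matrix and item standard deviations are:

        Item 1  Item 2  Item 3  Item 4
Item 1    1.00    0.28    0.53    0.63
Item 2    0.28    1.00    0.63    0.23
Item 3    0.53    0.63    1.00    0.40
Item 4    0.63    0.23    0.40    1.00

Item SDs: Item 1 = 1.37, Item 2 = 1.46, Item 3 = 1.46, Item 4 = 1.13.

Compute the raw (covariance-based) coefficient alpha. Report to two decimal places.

Σσ²ᵢ = 1.37² + 1.46² + 1.46² + 1.13² = 7.4170
Covariances σ_ij = r_ij · s_i · s_j:
  σ(Item 1,Item 2) = 0.28 × 1.37 × 1.46 = 0.5601
  σ(Item 1,Item 3) = 0.53 × 1.37 × 1.46 = 1.0601
  σ(Item 1,Item 4) = 0.63 × 1.37 × 1.13 = 0.9753
  σ(Item 2,Item 3) = 0.63 × 1.46 × 1.46 = 1.3429
  σ(Item 2,Item 4) = 0.23 × 1.46 × 1.13 = 0.3795
  σ(Item 3,Item 4) = 0.40 × 1.46 × 1.13 = 0.6599
σ²_T = Σσ²ᵢ + 2·Σσ_ij = 7.4170 + 2 × 4.9778 = 17.3726
α = (4/3)·(1 − 7.4170/17.3726) = 0.76

coefficient alpha = 0.76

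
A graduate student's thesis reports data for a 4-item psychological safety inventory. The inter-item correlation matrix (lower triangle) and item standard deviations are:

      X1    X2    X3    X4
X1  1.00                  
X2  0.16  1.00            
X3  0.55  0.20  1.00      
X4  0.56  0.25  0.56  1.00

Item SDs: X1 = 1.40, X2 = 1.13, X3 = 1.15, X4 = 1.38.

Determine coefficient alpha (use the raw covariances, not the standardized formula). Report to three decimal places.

Σσ²ᵢ = 1.40² + 1.13² + 1.15² + 1.38² = 6.4638
Covariances σ_ij = r_ij · s_i · s_j:
  σ(X1,X2) = 0.16 × 1.40 × 1.13 = 0.2531
  σ(X1,X3) = 0.55 × 1.40 × 1.15 = 0.8855
  σ(X1,X4) = 0.56 × 1.40 × 1.38 = 1.0819
  σ(X2,X3) = 0.20 × 1.13 × 1.15 = 0.2599
  σ(X2,X4) = 0.25 × 1.13 × 1.38 = 0.3898
  σ(X3,X4) = 0.56 × 1.15 × 1.38 = 0.8887
σ²_T = Σσ²ᵢ + 2·Σσ_ij = 6.4638 + 2 × 3.7589 = 13.9816
α = (4/3)·(1 − 6.4638/13.9816) = 0.717

coefficient alpha = 0.717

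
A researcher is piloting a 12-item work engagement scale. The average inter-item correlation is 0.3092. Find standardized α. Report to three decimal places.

Standardized α = k·r̄ / (1 + (k−1)·r̄) = 12 × 0.3092 / (1 + 11 × 0.3092)
  = 3.7104 / 4.4012 = 0.843

standardized α = 0.843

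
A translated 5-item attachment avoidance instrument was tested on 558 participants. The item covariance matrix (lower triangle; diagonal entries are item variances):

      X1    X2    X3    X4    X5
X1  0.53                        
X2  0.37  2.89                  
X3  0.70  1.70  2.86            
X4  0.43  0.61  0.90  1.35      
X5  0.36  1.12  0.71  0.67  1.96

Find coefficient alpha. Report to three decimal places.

α = 0.765

Σσᵢ² = 0.53 + 2.89 + 2.86 + 1.35 + 1.96 = 9.59
Sum of the distinct covariances = 7.57
total variance = 9.59 + 2 × 7.57 = 24.73
α = (k/(k−1))·(1 − Σσᵢ²/total variance) = (5/4)·(1 − 9.59/24.73) = 0.765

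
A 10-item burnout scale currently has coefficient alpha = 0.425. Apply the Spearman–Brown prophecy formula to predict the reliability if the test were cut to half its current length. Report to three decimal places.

Length factor m = 1/2
α' = m·α / (1 − (1−m)·α)
   = 1/2 × 0.425 / (1 − (1 − 1/2) × 0.425)
   = 0.2125 / 0.7875 = 0.270

predicted reliability = 0.270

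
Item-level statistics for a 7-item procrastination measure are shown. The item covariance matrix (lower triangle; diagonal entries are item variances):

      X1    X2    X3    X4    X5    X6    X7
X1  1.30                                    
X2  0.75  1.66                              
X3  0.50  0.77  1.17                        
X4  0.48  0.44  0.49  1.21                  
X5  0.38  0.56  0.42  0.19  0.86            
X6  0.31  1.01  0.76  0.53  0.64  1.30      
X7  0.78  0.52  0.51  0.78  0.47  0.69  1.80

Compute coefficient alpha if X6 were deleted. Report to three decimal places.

Remaining items: X1, X2, X3, X4, X5, X7 (k = 6).
ΣVar(i) = 1.30 + 1.66 + 1.17 + 1.21 + 0.86 + 1.80 = 8.00
σ²_total = 8.00 + 2 × 8.04 = 24.08
α (item deleted) = (6/5)·(1 − 8.00/24.08) = 0.801

α = 0.801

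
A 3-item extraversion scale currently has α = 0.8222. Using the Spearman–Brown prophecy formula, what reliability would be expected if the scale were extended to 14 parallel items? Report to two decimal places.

predicted reliability = 0.96

Length factor m = 14/3 = 4.6667
α' = m·α / (1 + (m−1)·α)
   = 14/3 × 0.8222 / (1 + (14/3 − 1) × 0.8222)
   = 3.8369 / 4.0147 = 0.96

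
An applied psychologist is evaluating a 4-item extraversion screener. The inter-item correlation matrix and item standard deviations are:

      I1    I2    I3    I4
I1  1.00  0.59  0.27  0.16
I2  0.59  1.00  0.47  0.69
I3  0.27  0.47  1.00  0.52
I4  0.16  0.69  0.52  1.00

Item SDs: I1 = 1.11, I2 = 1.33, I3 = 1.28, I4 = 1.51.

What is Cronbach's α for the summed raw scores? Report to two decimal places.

Σσ²ᵢ = 1.11² + 1.33² + 1.28² + 1.51² = 6.9195
Covariances σ_ij = r_ij · s_i · s_j:
  σ(I1,I2) = 0.59 × 1.11 × 1.33 = 0.8710
  σ(I1,I3) = 0.27 × 1.11 × 1.28 = 0.3836
  σ(I1,I4) = 0.16 × 1.11 × 1.51 = 0.2682
  σ(I2,I3) = 0.47 × 1.33 × 1.28 = 0.8001
  σ(I2,I4) = 0.69 × 1.33 × 1.51 = 1.3857
  σ(I3,I4) = 0.52 × 1.28 × 1.51 = 1.0051
σ²_T = Σσ²ᵢ + 2·Σσ_ij = 6.9195 + 2 × 4.7137 = 16.3469
α = (4/3)·(1 − 6.9195/16.3469) = 0.77

α = 0.77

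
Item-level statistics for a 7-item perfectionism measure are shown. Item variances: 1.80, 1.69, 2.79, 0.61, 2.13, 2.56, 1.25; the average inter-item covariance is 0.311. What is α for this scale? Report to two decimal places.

α = 0.59

sum of item variances = 1.80 + 1.69 + 2.79 + 0.61 + 2.13 + 2.56 + 1.25 = 12.83
Sum of the 21 distinct covariances = 21 × 0.311 = 6.531
Var(T) = sum of item variances + 2·Σcov = 12.83 + 2 × 6.531 = 25.892
α = (7/6)·(1 − 12.83/25.892) = 0.59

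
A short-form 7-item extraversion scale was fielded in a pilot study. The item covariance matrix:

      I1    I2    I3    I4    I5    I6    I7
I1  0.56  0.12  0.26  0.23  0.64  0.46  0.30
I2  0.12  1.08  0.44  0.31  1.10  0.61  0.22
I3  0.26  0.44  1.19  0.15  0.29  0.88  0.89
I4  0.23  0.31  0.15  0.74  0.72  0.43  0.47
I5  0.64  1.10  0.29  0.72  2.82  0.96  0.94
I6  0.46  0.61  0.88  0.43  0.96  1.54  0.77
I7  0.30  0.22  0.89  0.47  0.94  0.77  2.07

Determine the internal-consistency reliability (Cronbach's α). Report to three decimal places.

sum of item variances = 0.56 + 1.08 + 1.19 + 0.74 + 2.82 + 1.54 + 2.07 = 10.00
Σ_{i<j} σ_ij = 11.19
σ²_total = 10.00 + 2 × 11.19 = 32.38
α = (k/(k−1))·(1 − sum of item variances/σ²_total) = (7/6)·(1 − 10.00/32.38) = 0.806

α = 0.806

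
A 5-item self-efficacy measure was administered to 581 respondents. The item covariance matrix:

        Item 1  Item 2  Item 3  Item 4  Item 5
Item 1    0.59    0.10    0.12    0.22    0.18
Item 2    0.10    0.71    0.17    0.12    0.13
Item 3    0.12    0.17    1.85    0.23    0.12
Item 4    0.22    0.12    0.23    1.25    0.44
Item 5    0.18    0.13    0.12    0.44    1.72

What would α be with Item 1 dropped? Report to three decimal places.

Remaining items: Item 2, Item 3, Item 4, Item 5 (k = 4).
Σσ²ᵢ = 0.71 + 1.85 + 1.25 + 1.72 = 5.53
total variance = 5.53 + 2 × 1.21 = 7.95
α (item deleted) = (4/3)·(1 − 5.53/7.95) = 0.406

α = 0.406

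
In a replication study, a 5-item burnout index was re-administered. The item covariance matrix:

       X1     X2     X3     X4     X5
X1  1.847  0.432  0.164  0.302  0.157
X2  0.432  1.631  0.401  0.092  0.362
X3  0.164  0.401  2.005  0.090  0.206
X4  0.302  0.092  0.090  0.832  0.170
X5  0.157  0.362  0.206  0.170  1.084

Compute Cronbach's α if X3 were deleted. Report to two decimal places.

α = 0.48

Remaining items: X1, X2, X4, X5 (k = 4).
ΣVar(i) = 1.847 + 1.631 + 0.832 + 1.084 = 5.394
σ²_T = 5.394 + 2 × 1.515 = 8.424
α (item deleted) = (4/3)·(1 − 5.394/8.424) = 0.48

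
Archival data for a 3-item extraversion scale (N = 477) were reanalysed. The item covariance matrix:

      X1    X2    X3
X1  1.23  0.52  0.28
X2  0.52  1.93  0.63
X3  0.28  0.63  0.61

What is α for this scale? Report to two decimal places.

α = 0.65

ΣVar(i) = 1.23 + 1.93 + 0.61 = 3.77
Sum of the distinct covariances = 1.43
Var(T) = 3.77 + 2 × 1.43 = 6.63
α = (k/(k−1))·(1 − ΣVar(i)/Var(T)) = (3/2)·(1 − 3.77/6.63) = 0.65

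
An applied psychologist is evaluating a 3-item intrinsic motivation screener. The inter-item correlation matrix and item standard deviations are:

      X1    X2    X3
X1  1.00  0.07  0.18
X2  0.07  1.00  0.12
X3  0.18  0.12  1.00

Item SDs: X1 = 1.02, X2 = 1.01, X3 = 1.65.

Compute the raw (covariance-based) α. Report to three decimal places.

Σσ²ᵢ = 1.02² + 1.01² + 1.65² = 4.7830
Covariances σ_ij = r_ij · s_i · s_j:
  σ(X1,X2) = 0.07 × 1.02 × 1.01 = 0.0721
  σ(X1,X3) = 0.18 × 1.02 × 1.65 = 0.3029
  σ(X2,X3) = 0.12 × 1.01 × 1.65 = 0.2000
σ²_T = Σσ²ᵢ + 2·Σσ_ij = 4.7830 + 2 × 0.5750 = 5.9330
α = (3/2)·(1 − 4.7830/5.9330) = 0.291

α = 0.291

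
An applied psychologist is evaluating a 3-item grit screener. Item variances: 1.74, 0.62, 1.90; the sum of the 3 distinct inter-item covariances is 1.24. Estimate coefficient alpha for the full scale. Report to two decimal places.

Σσᵢ² = 1.74 + 0.62 + 1.90 = 4.26
Sum of distinct covariances = 1.24
σ²_T = Σσᵢ² + 2·Σcov = 4.26 + 2 × 1.24 = 6.74
α = (3/2)·(1 − 4.26/6.74) = 0.55

coefficient alpha = 0.55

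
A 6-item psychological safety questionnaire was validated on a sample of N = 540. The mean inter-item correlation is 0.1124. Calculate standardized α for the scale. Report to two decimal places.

α = 0.43

Standardized α = k·r̄ / (1 + (k−1)·r̄) = 6 × 0.1124 / (1 + 5 × 0.1124)
  = 0.6744 / 1.5620 = 0.43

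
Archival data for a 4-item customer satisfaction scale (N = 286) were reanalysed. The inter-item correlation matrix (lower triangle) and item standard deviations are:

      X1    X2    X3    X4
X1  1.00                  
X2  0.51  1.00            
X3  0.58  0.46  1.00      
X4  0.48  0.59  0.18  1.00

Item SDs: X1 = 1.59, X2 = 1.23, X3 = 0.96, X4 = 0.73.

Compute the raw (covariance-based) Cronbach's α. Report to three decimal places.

Σσ²ᵢ = 1.59² + 1.23² + 0.96² + 0.73² = 5.4955
Covariances σ_ij = r_ij · s_i · s_j:
  σ(X1,X2) = 0.51 × 1.59 × 1.23 = 0.9974
  σ(X1,X3) = 0.58 × 1.59 × 0.96 = 0.8853
  σ(X1,X4) = 0.48 × 1.59 × 0.73 = 0.5571
  σ(X2,X3) = 0.46 × 1.23 × 0.96 = 0.5432
  σ(X2,X4) = 0.59 × 1.23 × 0.73 = 0.5298
  σ(X3,X4) = 0.18 × 0.96 × 0.73 = 0.1261
σ²_T = Σσ²ᵢ + 2·Σσ_ij = 5.4955 + 2 × 3.6389 = 12.7733
α = (4/3)·(1 − 5.4955/12.7733) = 0.760

α = 0.760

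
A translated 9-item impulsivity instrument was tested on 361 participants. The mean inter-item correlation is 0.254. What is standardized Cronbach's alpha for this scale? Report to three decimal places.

Standardized α = k·r̄ / (1 + (k−1)·r̄) = 9 × 0.254 / (1 + 8 × 0.254)
  = 2.2860 / 3.0320 = 0.754

standardized Cronbach's alpha = 0.754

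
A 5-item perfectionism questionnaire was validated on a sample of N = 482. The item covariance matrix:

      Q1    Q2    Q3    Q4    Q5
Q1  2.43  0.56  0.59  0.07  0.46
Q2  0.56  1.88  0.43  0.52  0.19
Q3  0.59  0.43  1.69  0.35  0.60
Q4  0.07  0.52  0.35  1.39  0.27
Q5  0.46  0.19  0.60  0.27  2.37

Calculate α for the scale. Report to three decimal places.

α = 0.566

ΣVar(i) = 2.43 + 1.88 + 1.69 + 1.39 + 2.37 = 9.76
Sum of off-diagonal covariances = 4.04
σ²_T = 9.76 + 2 × 4.04 = 17.84
α = (k/(k−1))·(1 − ΣVar(i)/σ²_T) = (5/4)·(1 − 9.76/17.84) = 0.566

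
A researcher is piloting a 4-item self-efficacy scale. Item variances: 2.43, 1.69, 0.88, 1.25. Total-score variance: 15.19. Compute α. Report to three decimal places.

Σσ²ᵢ = 2.43 + 1.69 + 0.88 + 1.25 = 6.25
α = (k/(k−1))·(1 − Σσ²ᵢ/total variance) = (4/3)·(1 − 6.25/15.19) = 0.785

α = 0.785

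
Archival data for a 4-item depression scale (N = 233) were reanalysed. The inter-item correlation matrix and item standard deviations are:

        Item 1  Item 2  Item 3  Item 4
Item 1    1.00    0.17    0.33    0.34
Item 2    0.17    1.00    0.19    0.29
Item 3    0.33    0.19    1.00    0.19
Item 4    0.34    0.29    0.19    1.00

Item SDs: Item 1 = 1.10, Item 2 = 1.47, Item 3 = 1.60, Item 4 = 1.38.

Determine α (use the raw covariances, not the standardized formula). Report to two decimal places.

Σσ²ᵢ = 1.10² + 1.47² + 1.60² + 1.38² = 7.8353
Covariances σ_ij = r_ij · s_i · s_j:
  σ(Item 1,Item 2) = 0.17 × 1.10 × 1.47 = 0.2749
  σ(Item 1,Item 3) = 0.33 × 1.10 × 1.60 = 0.5808
  σ(Item 1,Item 4) = 0.34 × 1.10 × 1.38 = 0.5161
  σ(Item 2,Item 3) = 0.19 × 1.47 × 1.60 = 0.4469
  σ(Item 2,Item 4) = 0.29 × 1.47 × 1.38 = 0.5883
  σ(Item 3,Item 4) = 0.19 × 1.60 × 1.38 = 0.4195
σ²_T = Σσ²ᵢ + 2·Σσ_ij = 7.8353 + 2 × 2.8265 = 13.4883
α = (4/3)·(1 − 7.8353/13.4883) = 0.56

α = 0.56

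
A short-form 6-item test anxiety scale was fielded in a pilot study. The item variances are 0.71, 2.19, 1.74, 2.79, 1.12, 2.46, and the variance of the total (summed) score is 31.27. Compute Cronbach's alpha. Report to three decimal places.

Cronbach's alpha = 0.777

Σσᵢ² = 0.71 + 2.19 + 1.74 + 2.79 + 1.12 + 2.46 = 11.01
α = (k/(k−1))·(1 − Σσᵢ²/Var(T)) = (6/5)·(1 − 11.01/31.27) = 0.777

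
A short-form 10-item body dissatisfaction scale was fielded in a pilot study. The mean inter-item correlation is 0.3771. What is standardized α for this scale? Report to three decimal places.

α = 0.858

Standardized α = k·r̄ / (1 + (k−1)·r̄) = 10 × 0.3771 / (1 + 9 × 0.3771)
  = 3.7710 / 4.3939 = 0.858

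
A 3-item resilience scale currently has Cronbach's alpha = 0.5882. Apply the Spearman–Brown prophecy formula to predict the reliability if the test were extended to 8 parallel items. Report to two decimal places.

predicted reliability = 0.79

Length factor m = 8/3 = 2.6667
α' = m·α / (1 + (m−1)·α)
   = 8/3 × 0.5882 / (1 + (8/3 − 1) × 0.5882)
   = 1.5685 / 1.9803 = 0.79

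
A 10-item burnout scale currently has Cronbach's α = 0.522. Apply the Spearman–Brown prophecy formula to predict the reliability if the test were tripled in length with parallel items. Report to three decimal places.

predicted reliability = 0.766

Length factor m = 3
α' = m·α / (1 + (m−1)·α)
   = 3 × 0.522 / (1 + (3 − 1) × 0.522)
   = 1.5660 / 2.0440 = 0.766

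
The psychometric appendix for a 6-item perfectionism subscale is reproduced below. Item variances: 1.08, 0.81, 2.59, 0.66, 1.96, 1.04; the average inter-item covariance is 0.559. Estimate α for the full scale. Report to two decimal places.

α = 0.81

ΣVar(i) = 1.08 + 0.81 + 2.59 + 0.66 + 1.96 + 1.04 = 8.14
Sum of the 15 distinct covariances = 15 × 0.559 = 8.385
total variance = ΣVar(i) + 2·Σcov = 8.14 + 2 × 8.385 = 24.910
α = (6/5)·(1 − 8.14/24.910) = 0.81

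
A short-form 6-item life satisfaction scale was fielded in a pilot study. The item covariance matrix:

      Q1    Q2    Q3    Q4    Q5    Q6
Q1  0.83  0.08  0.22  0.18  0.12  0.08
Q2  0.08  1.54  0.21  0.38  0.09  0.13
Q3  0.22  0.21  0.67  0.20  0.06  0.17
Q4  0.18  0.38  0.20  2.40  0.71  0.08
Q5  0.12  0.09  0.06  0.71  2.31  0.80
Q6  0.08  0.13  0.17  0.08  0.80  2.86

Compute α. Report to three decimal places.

α = 0.478

ΣVar(i) = 0.83 + 1.54 + 0.67 + 2.40 + 2.31 + 2.86 = 10.61
Sum of off-diagonal covariances = 3.51
total variance = 10.61 + 2 × 3.51 = 17.63
α = (k/(k−1))·(1 − ΣVar(i)/total variance) = (6/5)·(1 − 10.61/17.63) = 0.478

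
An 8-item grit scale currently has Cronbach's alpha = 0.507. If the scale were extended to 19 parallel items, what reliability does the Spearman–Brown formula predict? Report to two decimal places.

Length factor m = 19/8 = 2.3750
α' = m·α / (1 + (m−1)·α)
   = 19/8 × 0.507 / (1 + (19/8 − 1) × 0.507)
   = 1.2041 / 1.6971 = 0.71

predicted reliability = 0.71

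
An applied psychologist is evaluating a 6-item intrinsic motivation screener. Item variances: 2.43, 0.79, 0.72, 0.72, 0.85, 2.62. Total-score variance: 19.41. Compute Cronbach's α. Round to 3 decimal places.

Σσᵢ² = 2.43 + 0.79 + 0.72 + 0.72 + 0.85 + 2.62 = 8.13
α = (k/(k−1))·(1 − Σσᵢ²/σ²_total) = (6/5)·(1 − 8.13/19.41) = 0.697

Cronbach's α = 0.697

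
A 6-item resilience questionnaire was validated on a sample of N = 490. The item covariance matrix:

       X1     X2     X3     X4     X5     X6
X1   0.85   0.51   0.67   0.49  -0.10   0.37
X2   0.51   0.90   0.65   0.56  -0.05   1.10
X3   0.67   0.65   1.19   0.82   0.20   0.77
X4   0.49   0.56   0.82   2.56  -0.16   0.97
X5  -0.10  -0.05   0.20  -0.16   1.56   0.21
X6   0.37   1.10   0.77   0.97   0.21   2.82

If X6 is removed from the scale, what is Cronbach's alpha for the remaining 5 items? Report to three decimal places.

α = 0.630

Remaining items: X1, X2, X3, X4, X5 (k = 5).
ΣVar(i) = 0.85 + 0.90 + 1.19 + 2.56 + 1.56 = 7.06
total variance = 7.06 + 2 × 3.59 = 14.24
α (item deleted) = (5/4)·(1 − 7.06/14.24) = 0.630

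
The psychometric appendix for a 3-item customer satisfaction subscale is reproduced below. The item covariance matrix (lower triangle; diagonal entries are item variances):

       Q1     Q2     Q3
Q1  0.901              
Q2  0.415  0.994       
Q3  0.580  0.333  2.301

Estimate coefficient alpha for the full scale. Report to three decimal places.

ΣVar(i) = 0.901 + 0.994 + 2.301 = 4.196
Σ_{i<j} σ_ij = 1.328
total variance = 4.196 + 2 × 1.328 = 6.852
α = (k/(k−1))·(1 − ΣVar(i)/total variance) = (3/2)·(1 − 4.196/6.852) = 0.581

α = 0.581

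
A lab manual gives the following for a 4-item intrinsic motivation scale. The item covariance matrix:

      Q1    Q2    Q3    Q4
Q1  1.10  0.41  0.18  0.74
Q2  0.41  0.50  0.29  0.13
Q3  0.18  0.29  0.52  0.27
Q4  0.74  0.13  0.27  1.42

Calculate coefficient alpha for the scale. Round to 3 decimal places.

α = 0.711

sum of item variances = 1.10 + 0.50 + 0.52 + 1.42 = 3.54
Sum of off-diagonal covariances = 2.02
total variance = 3.54 + 2 × 2.02 = 7.58
α = (k/(k−1))·(1 − sum of item variances/total variance) = (4/3)·(1 − 3.54/7.58) = 0.711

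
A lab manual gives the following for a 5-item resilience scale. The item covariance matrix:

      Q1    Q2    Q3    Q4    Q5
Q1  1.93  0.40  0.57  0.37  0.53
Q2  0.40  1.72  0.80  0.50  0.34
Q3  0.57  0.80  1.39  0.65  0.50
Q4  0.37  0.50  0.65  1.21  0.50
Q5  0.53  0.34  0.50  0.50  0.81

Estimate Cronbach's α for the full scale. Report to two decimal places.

α = 0.74

sum of item variances = 1.93 + 1.72 + 1.39 + 1.21 + 0.81 = 7.06
Sum of off-diagonal covariances = 5.16
σ²_T = 7.06 + 2 × 5.16 = 17.38
α = (k/(k−1))·(1 − sum of item variances/σ²_T) = (5/4)·(1 − 7.06/17.38) = 0.74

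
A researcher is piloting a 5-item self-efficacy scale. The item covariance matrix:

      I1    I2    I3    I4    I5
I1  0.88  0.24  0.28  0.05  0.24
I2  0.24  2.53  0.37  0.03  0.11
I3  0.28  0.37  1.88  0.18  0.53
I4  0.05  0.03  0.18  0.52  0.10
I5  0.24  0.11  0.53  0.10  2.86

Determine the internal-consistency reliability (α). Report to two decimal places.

α = 0.41

Σσ²ᵢ = 0.88 + 2.53 + 1.88 + 0.52 + 2.86 = 8.67
Sum of off-diagonal covariances = 2.13
σ²_total = 8.67 + 2 × 2.13 = 12.93
α = (k/(k−1))·(1 − Σσ²ᵢ/σ²_total) = (5/4)·(1 − 8.67/12.93) = 0.41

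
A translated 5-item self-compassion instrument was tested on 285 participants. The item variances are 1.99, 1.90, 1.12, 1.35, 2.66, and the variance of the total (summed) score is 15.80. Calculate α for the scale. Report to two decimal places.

ΣVar(i) = 1.99 + 1.90 + 1.12 + 1.35 + 2.66 = 9.02
α = (k/(k−1))·(1 − ΣVar(i)/σ²_T) = (5/4)·(1 − 9.02/15.80) = 0.54

α = 0.54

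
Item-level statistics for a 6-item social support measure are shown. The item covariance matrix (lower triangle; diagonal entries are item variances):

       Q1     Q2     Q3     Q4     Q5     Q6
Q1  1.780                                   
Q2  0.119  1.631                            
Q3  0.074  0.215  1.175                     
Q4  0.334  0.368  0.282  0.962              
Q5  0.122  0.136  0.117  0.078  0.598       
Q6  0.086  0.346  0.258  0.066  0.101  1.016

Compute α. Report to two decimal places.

α = 0.52

Σσ²ᵢ = 1.780 + 1.631 + 1.175 + 0.962 + 0.598 + 1.016 = 7.162
Sum of off-diagonal covariances = 2.702
σ²_total = 7.162 + 2 × 2.702 = 12.566
α = (k/(k−1))·(1 − Σσ²ᵢ/σ²_total) = (6/5)·(1 − 7.162/12.566) = 0.52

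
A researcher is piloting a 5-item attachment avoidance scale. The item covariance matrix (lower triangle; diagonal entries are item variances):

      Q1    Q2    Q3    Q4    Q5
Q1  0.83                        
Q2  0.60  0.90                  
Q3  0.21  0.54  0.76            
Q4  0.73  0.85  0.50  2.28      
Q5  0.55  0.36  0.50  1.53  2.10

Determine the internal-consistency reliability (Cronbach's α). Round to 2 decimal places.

ΣVar(i) = 0.83 + 0.90 + 0.76 + 2.28 + 2.10 = 6.87
Sum of off-diagonal covariances = 6.37
total variance = 6.87 + 2 × 6.37 = 19.61
α = (k/(k−1))·(1 − ΣVar(i)/total variance) = (5/4)·(1 − 6.87/19.61) = 0.81

Cronbach's α = 0.81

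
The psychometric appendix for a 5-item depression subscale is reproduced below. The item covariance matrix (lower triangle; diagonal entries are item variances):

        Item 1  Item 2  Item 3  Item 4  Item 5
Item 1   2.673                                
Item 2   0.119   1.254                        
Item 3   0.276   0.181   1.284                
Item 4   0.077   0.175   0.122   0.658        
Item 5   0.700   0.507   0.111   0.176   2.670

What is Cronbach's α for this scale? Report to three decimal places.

sum of item variances = 2.673 + 1.254 + 1.284 + 0.658 + 2.670 = 8.539
Σ_{i<j} σ_ij = 2.444
Var(T) = 8.539 + 2 × 2.444 = 13.427
α = (k/(k−1))·(1 − sum of item variances/Var(T)) = (5/4)·(1 − 8.539/13.427) = 0.455

Cronbach's α = 0.455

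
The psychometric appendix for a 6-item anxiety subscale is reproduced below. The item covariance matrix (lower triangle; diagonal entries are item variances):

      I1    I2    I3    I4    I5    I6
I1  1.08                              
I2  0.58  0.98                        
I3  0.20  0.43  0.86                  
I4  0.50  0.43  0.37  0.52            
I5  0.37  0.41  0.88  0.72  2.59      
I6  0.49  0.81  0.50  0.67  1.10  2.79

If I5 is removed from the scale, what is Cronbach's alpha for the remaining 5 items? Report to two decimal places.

Remaining items: I1, I2, I3, I4, I6 (k = 5).
Σσᵢ² = 1.08 + 0.98 + 0.86 + 0.52 + 2.79 = 6.23
total variance = 6.23 + 2 × 4.98 = 16.19
α (item deleted) = (5/4)·(1 − 6.23/16.19) = 0.77

α = 0.77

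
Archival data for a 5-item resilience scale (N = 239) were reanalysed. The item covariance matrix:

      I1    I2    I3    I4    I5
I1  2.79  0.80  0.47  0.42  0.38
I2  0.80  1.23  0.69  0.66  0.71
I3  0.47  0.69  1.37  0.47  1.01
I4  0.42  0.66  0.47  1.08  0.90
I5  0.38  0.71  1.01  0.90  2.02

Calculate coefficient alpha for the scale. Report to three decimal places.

α = 0.757

sum of item variances = 2.79 + 1.23 + 1.37 + 1.08 + 2.02 = 8.49
Sum of the distinct covariances = 6.51
σ²_total = 8.49 + 2 × 6.51 = 21.51
α = (k/(k−1))·(1 − sum of item variances/σ²_total) = (5/4)·(1 − 8.49/21.51) = 0.757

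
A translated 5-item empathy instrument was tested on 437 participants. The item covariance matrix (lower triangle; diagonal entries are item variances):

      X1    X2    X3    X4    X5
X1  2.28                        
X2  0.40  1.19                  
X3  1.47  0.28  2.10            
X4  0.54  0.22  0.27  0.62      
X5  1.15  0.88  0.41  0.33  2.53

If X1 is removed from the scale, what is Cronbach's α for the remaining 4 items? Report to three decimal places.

Remaining items: X2, X3, X4, X5 (k = 4).
Σσ²ᵢ = 1.19 + 2.10 + 0.62 + 2.53 = 6.44
σ²_T = 6.44 + 2 × 2.39 = 11.22
α (item deleted) = (4/3)·(1 − 6.44/11.22) = 0.568

Cronbach's α = 0.568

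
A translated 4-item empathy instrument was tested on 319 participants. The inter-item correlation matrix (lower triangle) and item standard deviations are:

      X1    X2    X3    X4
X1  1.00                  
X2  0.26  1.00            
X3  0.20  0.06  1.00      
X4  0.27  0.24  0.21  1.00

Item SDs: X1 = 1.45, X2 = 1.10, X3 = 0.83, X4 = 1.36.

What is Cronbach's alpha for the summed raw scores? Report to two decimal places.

Cronbach's alpha = 0.51

Σσ²ᵢ = 1.45² + 1.10² + 0.83² + 1.36² = 5.8510
Covariances σ_ij = r_ij · s_i · s_j:
  σ(X1,X2) = 0.26 × 1.45 × 1.10 = 0.4147
  σ(X1,X3) = 0.20 × 1.45 × 0.83 = 0.2407
  σ(X1,X4) = 0.27 × 1.45 × 1.36 = 0.5324
  σ(X2,X3) = 0.06 × 1.10 × 0.83 = 0.0548
  σ(X2,X4) = 0.24 × 1.10 × 1.36 = 0.3590
  σ(X3,X4) = 0.21 × 0.83 × 1.36 = 0.2370
σ²_T = Σσ²ᵢ + 2·Σσ_ij = 5.8510 + 2 × 1.8386 = 9.5282
α = (4/3)·(1 − 5.8510/9.5282) = 0.51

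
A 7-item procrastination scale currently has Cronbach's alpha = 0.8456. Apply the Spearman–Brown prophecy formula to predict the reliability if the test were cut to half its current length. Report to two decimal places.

predicted reliability = 0.73

Length factor m = 1/2
α' = m·α / (1 − (1−m)·α)
   = 1/2 × 0.8456 / (1 − (1 − 1/2) × 0.8456)
   = 0.4228 / 0.5772 = 0.73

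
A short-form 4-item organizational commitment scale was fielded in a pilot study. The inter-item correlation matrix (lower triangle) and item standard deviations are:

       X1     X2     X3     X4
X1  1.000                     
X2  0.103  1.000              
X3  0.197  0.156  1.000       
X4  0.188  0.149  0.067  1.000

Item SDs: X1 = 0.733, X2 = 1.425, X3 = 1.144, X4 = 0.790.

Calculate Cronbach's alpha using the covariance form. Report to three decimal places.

Cronbach's alpha = 0.370

Σσ²ᵢ = 0.733² + 1.425² + 1.144² + 0.790² = 4.5008
Covariances σ_ij = r_ij · s_i · s_j:
  σ(X1,X2) = 0.103 × 0.733 × 1.425 = 0.1076
  σ(X1,X3) = 0.197 × 0.733 × 1.144 = 0.1652
  σ(X1,X4) = 0.188 × 0.733 × 0.790 = 0.1089
  σ(X2,X3) = 0.156 × 1.425 × 1.144 = 0.2543
  σ(X2,X4) = 0.149 × 1.425 × 0.790 = 0.1677
  σ(X3,X4) = 0.067 × 1.144 × 0.790 = 0.0606
σ²_T = Σσ²ᵢ + 2·Σσ_ij = 4.5008 + 2 × 0.8643 = 6.2294
α = (4/3)·(1 − 4.5008/6.2294) = 0.370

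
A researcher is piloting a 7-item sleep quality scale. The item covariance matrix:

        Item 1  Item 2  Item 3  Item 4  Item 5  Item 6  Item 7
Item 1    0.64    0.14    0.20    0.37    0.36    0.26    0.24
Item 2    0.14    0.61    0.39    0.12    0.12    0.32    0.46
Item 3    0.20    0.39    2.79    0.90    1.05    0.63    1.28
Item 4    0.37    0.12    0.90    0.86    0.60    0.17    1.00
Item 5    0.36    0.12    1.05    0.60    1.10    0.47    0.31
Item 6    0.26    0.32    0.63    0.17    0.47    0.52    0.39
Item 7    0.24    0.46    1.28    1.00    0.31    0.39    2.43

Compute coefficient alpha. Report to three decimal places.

α = 0.800

ΣVar(i) = 0.64 + 0.61 + 2.79 + 0.86 + 1.10 + 0.52 + 2.43 = 8.95
Σ_{i<j} σ_ij = 9.78
total variance = 8.95 + 2 × 9.78 = 28.51
α = (k/(k−1))·(1 − ΣVar(i)/total variance) = (7/6)·(1 − 8.95/28.51) = 0.800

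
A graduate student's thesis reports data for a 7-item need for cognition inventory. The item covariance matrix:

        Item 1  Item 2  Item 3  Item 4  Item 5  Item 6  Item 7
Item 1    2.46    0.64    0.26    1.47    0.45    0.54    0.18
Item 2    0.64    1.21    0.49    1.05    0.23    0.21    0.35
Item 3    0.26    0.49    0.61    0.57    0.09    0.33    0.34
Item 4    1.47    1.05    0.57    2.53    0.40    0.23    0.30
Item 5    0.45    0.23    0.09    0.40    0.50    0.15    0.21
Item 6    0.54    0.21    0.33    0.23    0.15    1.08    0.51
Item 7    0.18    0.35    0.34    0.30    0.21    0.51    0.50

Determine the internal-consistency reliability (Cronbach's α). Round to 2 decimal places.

Cronbach's α = 0.78

Σσ²ᵢ = 2.46 + 1.21 + 0.61 + 2.53 + 0.50 + 1.08 + 0.50 = 8.89
Σ_{i<j} σ_ij = 9.00
Var(T) = 8.89 + 2 × 9.00 = 26.89
α = (k/(k−1))·(1 − Σσ²ᵢ/Var(T)) = (7/6)·(1 − 8.89/26.89) = 0.78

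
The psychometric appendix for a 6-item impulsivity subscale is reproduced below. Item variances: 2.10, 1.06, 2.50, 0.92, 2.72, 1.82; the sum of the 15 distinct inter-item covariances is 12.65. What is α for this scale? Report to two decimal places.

α = 0.83

ΣVar(i) = 2.10 + 1.06 + 2.50 + 0.92 + 2.72 + 1.82 = 11.12
Sum of distinct covariances = 12.65
σ²_T = ΣVar(i) + 2·Σcov = 11.12 + 2 × 12.65 = 36.42
α = (6/5)·(1 − 11.12/36.42) = 0.83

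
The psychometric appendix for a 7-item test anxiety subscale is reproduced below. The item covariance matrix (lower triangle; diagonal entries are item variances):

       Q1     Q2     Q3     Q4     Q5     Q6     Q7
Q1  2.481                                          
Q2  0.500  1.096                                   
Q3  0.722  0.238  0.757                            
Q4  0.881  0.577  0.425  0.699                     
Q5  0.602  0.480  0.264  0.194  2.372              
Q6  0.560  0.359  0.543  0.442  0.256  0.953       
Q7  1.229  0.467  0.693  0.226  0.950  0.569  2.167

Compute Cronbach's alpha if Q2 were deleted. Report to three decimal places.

α = 0.774

Remaining items: Q1, Q3, Q4, Q5, Q6, Q7 (k = 6).
sum of item variances = 2.481 + 0.757 + 0.699 + 2.372 + 0.953 + 2.167 = 9.429
σ²_total = 9.429 + 2 × 8.556 = 26.541
α (item deleted) = (6/5)·(1 − 9.429/26.541) = 0.774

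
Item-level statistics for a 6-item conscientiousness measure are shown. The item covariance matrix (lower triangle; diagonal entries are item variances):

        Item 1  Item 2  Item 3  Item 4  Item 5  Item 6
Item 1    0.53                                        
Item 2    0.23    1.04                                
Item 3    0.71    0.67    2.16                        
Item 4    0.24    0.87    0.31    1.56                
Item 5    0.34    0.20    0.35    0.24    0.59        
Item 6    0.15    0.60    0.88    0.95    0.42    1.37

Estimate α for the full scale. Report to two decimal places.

α = 0.80

sum of item variances = 0.53 + 1.04 + 2.16 + 1.56 + 0.59 + 1.37 = 7.25
Sum of off-diagonal covariances = 7.16
Var(T) = 7.25 + 2 × 7.16 = 21.57
α = (k/(k−1))·(1 − sum of item variances/Var(T)) = (6/5)·(1 − 7.25/21.57) = 0.80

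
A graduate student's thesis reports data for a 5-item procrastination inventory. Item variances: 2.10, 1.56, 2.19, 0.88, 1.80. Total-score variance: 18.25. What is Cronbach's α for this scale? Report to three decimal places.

α = 0.666

sum of item variances = 2.10 + 1.56 + 2.19 + 0.88 + 1.80 = 8.53
α = (k/(k−1))·(1 − sum of item variances/Var(T)) = (5/4)·(1 − 8.53/18.25) = 0.666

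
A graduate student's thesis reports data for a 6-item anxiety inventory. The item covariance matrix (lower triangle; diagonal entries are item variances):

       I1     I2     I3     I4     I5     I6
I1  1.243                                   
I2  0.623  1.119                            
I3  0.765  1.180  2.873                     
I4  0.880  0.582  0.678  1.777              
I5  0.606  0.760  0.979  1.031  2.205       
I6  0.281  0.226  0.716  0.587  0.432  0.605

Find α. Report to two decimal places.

α = 0.81

Σσ²ᵢ = 1.243 + 1.119 + 2.873 + 1.777 + 2.205 + 0.605 = 9.822
Sum of the distinct covariances = 10.326
Var(T) = 9.822 + 2 × 10.326 = 30.474
α = (k/(k−1))·(1 − Σσ²ᵢ/Var(T)) = (6/5)·(1 − 9.822/30.474) = 0.81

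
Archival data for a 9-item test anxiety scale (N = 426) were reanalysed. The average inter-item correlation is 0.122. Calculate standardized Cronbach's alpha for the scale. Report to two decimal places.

standardized Cronbach's alpha = 0.56

Standardized α = k·r̄ / (1 + (k−1)·r̄) = 9 × 0.122 / (1 + 8 × 0.122)
  = 1.0980 / 1.9760 = 0.56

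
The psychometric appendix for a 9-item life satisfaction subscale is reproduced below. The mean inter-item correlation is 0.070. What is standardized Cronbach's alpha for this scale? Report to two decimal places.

Standardized α = k·r̄ / (1 + (k−1)·r̄) = 9 × 0.070 / (1 + 8 × 0.070)
  = 0.6300 / 1.5600 = 0.40

α = 0.40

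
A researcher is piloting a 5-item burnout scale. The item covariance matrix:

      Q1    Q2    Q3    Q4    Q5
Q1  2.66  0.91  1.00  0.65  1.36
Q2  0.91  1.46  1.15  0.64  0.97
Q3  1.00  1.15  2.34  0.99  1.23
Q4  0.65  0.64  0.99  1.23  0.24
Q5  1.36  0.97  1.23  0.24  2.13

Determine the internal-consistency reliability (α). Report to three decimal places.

ΣVar(i) = 2.66 + 1.46 + 2.34 + 1.23 + 2.13 = 9.82
Σ_{i<j} σ_ij = 9.14
σ²_total = 9.82 + 2 × 9.14 = 28.10
α = (k/(k−1))·(1 − ΣVar(i)/σ²_total) = (5/4)·(1 − 9.82/28.10) = 0.813

α = 0.813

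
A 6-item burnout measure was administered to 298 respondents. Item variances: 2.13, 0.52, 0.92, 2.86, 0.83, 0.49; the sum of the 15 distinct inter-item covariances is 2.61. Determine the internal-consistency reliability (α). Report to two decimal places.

Σσᵢ² = 2.13 + 0.52 + 0.92 + 2.86 + 0.83 + 0.49 = 7.75
Sum of distinct covariances = 2.61
total variance = Σσᵢ² + 2·Σcov = 7.75 + 2 × 2.61 = 12.97
α = (6/5)·(1 − 7.75/12.97) = 0.48

α = 0.48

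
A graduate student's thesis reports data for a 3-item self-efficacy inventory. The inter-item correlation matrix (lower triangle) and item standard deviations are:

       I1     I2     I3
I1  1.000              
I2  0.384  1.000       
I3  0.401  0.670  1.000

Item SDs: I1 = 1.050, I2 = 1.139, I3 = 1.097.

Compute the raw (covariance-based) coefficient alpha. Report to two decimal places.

α = 0.74

Σσ²ᵢ = 1.050² + 1.139² + 1.097² = 3.6032
Covariances σ_ij = r_ij · s_i · s_j:
  σ(I1,I2) = 0.384 × 1.050 × 1.139 = 0.4592
  σ(I1,I3) = 0.401 × 1.050 × 1.097 = 0.4619
  σ(I2,I3) = 0.670 × 1.139 × 1.097 = 0.8372
σ²_T = Σσ²ᵢ + 2·Σσ_ij = 3.6032 + 2 × 1.7583 = 7.1198
α = (3/2)·(1 − 3.6032/7.1198) = 0.74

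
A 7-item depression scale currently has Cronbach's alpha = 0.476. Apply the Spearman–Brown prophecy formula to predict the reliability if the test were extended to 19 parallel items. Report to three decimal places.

predicted reliability = 0.711

Length factor m = 19/7 = 2.7143
α' = m·α / (1 + (m−1)·α)
   = 19/7 × 0.476 / (1 + (19/7 − 1) × 0.476)
   = 1.2920 / 1.8160 = 0.711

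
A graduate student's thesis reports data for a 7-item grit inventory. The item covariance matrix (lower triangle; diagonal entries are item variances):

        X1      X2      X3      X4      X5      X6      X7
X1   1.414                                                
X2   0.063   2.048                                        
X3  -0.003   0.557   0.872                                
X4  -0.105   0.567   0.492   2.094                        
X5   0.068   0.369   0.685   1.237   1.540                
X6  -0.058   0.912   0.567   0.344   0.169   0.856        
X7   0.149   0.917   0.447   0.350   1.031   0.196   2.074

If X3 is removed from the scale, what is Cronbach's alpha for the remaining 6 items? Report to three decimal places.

α = 0.664

Remaining items: X1, X2, X4, X5, X6, X7 (k = 6).
sum of item variances = 1.414 + 2.048 + 2.094 + 1.540 + 0.856 + 2.074 = 10.026
Var(T) = 10.026 + 2 × 6.209 = 22.444
α (item deleted) = (6/5)·(1 − 10.026/22.444) = 0.664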